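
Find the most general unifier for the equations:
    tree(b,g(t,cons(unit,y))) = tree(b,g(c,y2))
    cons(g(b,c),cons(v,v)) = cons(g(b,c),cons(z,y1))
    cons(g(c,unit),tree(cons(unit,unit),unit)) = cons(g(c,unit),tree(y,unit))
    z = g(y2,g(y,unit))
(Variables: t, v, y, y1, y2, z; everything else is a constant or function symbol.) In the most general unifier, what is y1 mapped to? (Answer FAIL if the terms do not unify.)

g(cons(unit,cons(unit,unit)),g(cons(unit,unit),unit))

Decompose tree/2: b = b,  g(t,cons(unit,y)) = g(c,y2).
Delete trivial equation b = b.
Decompose g/2: t = c,  cons(unit,y) = y2.
Bind t := c; no other remaining equation mentions t.
Bind y2 := cons(unit,y); substituting into the one remaining equation that mentions y2 gives: z = g(cons(unit,y),g(y,unit)).
Decompose cons/2: g(b,c) = g(b,c),  cons(v,v) = cons(z,y1).
Delete trivial equation g(b,c) = g(b,c).
Decompose cons/2: v = z,  v = y1.
Bind v := z; substituting into the one remaining equation that mentions v gives: z = y1.
Bind z := y1; substituting into the one remaining equation that mentions z gives: y1 = g(cons(unit,y),g(y,unit)). Substituting into the earlier binding gives v := y1.
Decompose cons/2: g(c,unit) = g(c,unit),  tree(cons(unit,unit),unit) = tree(y,unit).
Delete trivial equation g(c,unit) = g(c,unit).
Decompose tree/2: cons(unit,unit) = y,  unit = unit.
Bind y := cons(unit,unit); substituting into the one remaining equation that mentions y gives: y1 = g(cons(unit,cons(unit,unit)),g(cons(unit,unit),unit)). Substituting into the earlier binding gives y2 := cons(unit,cons(unit,unit)).
Delete trivial equation unit = unit.
Bind y1 := g(cons(unit,cons(unit,unit)),g(cons(unit,unit),unit)). Substituting into the earlier bindings gives v := g(cons(unit,cons(unit,unit)),g(cons(unit,unit),unit)), z := g(cons(unit,cons(unit,unit)),g(cons(unit,unit),unit)).
MGU = { t -> c, y2 -> cons(unit,cons(unit,unit)), v -> g(cons(unit,cons(unit,unit)),g(cons(unit,unit),unit)), z -> g(cons(unit,cons(unit,unit)),g(cons(unit,unit),unit)), y -> cons(unit,unit), y1 -> g(cons(unit,cons(unit,unit)),g(cons(unit,unit),unit)) }, so y1 -> g(cons(unit,cons(unit,unit)),g(cons(unit,unit),unit)).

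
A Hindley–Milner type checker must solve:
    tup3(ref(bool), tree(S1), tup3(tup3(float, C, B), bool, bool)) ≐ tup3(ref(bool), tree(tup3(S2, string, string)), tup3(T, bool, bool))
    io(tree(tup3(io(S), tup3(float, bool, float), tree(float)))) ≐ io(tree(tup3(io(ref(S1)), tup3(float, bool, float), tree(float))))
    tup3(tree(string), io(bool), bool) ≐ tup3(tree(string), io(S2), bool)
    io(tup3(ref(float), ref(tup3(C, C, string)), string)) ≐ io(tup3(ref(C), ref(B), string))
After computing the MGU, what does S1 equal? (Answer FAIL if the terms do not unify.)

tup3(bool, string, string)

Decompose tup3/3: ref(bool) ≐ ref(bool),  tree(S1) ≐ tree(tup3(S2, string, string)),  tup3(tup3(float, C, B), bool, bool) ≐ tup3(T, bool, bool).
Delete trivial equation ref(bool) ≐ ref(bool).
Decompose tree/1: S1 ≐ tup3(S2, string, string).
Bind S1 := tup3(S2, string, string); substituting into the one remaining equation that mentions S1 gives: io(tree(tup3(io(S), tup3(float, bool, float), tree(float)))) ≐ io(tree(tup3(io(ref(tup3(S2, string, string))), tup3(float, bool, float), tree(float)))).
Decompose tup3/3: tup3(float, C, B) ≐ T,  bool ≐ bool,  bool ≐ bool.
Bind T := tup3(float, C, B); no other remaining equation mentions T.
Delete trivial equation bool ≐ bool.
Delete trivial equation bool ≐ bool.
Decompose io/1: tree(tup3(io(S), tup3(float, bool, float), tree(float))) ≐ tree(tup3(io(ref(tup3(S2, string, string))), tup3(float, bool, float), tree(float))).
Decompose tree/1: tup3(io(S), tup3(float, bool, float), tree(float)) ≐ tup3(io(ref(tup3(S2, string, string))), tup3(float, bool, float), tree(float)).
Decompose tup3/3: io(S) ≐ io(ref(tup3(S2, string, string))),  tup3(float, bool, float) ≐ tup3(float, bool, float),  tree(float) ≐ tree(float).
Decompose io/1: S ≐ ref(tup3(S2, string, string)).
Bind S := ref(tup3(S2, string, string)); no other remaining equation mentions S.
Delete trivial equation tup3(float, bool, float) ≐ tup3(float, bool, float).
Delete trivial equation tree(float) ≐ tree(float).
Decompose tup3/3: tree(string) ≐ tree(string),  io(bool) ≐ io(S2),  bool ≐ bool.
Delete trivial equation tree(string) ≐ tree(string).
Decompose io/1: bool ≐ S2.
Bind S2 := bool; no other remaining equation mentions S2. Substituting into the earlier bindings gives S1 := tup3(bool, string, string), S := ref(tup3(bool, string, string)).
Delete trivial equation bool ≐ bool.
Decompose io/1: tup3(ref(float), ref(tup3(C, C, string)), string) ≐ tup3(ref(C), ref(B), string).
Decompose tup3/3: ref(float) ≐ ref(C),  ref(tup3(C, C, string)) ≐ ref(B),  string ≐ string.
Decompose ref/1: float ≐ C.
Bind C := float; substituting into the one remaining equation that mentions C gives: ref(tup3(float, float, string)) ≐ ref(B). Substituting into the earlier binding gives T := tup3(float, float, B).
Decompose ref/1: tup3(float, float, string) ≐ B.
Bind B := tup3(float, float, string); no other remaining equation mentions B. Substituting into the earlier binding gives T := tup3(float, float, tup3(float, float, string)).
Delete trivial equation string ≐ string.
MGU = { S1 := tup3(bool, string, string), T := tup3(float, float, tup3(float, float, string)), S := ref(tup3(bool, string, string)), S2 := bool, C := float, B := tup3(float, float, string) }, so S1 := tup3(bool, string, string).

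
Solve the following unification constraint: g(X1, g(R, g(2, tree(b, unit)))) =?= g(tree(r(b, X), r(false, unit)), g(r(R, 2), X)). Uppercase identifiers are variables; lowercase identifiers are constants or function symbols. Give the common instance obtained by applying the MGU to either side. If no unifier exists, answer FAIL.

FAIL

Decompose g/2: X1 =?= tree(r(b, X), r(false, unit)),  g(R, g(2, tree(b, unit))) =?= g(r(R, 2), X).
Bind X1 := tree(r(b, X), r(false, unit)); no other remaining equation mentions X1.
Decompose g/2: R =?= r(R, 2),  g(2, tree(b, unit)) =?= X.
Occurs check fails: R occurs in r(R, 2); the equation R =?= r(R, 2) has no finite solution.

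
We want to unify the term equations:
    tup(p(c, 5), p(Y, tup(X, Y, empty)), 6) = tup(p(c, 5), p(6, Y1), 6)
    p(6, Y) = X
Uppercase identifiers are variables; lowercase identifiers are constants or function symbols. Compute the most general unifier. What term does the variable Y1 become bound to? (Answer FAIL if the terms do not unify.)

Decompose tup/3: p(c, 5) = p(c, 5),  p(Y, tup(X, Y, empty)) = p(6, Y1),  6 = 6.
Delete trivial equation p(c, 5) = p(c, 5).
Decompose p/2: Y = 6,  tup(X, Y, empty) = Y1.
Bind Y := 6; substituting into the 2 remaining equations that mention Y gives: tup(X, 6, empty) = Y1,  p(6, 6) = X.
Bind Y1 := tup(X, 6, empty); no other remaining equation mentions Y1.
Delete trivial equation 6 = 6.
Bind X := p(6, 6). Substituting into the earlier binding gives Y1 := tup(p(6, 6), 6, empty).
MGU = { Y -> 6, Y1 -> tup(p(6, 6), 6, empty), X -> p(6, 6) }, so Y1 -> tup(p(6, 6), 6, empty).

tup(p(6, 6), 6, empty)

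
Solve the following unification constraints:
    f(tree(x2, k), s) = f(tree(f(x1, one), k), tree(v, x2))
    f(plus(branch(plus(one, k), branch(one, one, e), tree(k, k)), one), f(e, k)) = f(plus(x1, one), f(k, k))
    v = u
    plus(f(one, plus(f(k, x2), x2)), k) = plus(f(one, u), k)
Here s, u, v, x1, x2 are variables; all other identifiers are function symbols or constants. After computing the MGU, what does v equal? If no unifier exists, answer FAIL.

FAIL

Decompose f/2: tree(x2, k) = tree(f(x1, one), k),  s = tree(v, x2).
Decompose tree/2: x2 = f(x1, one),  k = k.
Bind x2 := f(x1, one); substituting into the 2 remaining equations that mention x2 gives: s = tree(v, f(x1, one)),  plus(f(one, plus(f(k, f(x1, one)), f(x1, one))), k) = plus(f(one, u), k).
Delete trivial equation k = k.
Bind s := tree(v, f(x1, one)); no other remaining equation mentions s.
Decompose f/2: plus(branch(plus(one, k), branch(one, one, e), tree(k, k)), one) = plus(x1, one),  f(e, k) = f(k, k).
Decompose plus/2: branch(plus(one, k), branch(one, one, e), tree(k, k)) = x1,  one = one.
Bind x1 := branch(plus(one, k), branch(one, one, e), tree(k, k)); substituting into the one remaining equation that mentions x1 gives: plus(f(one, plus(f(k, f(branch(plus(one, k), branch(one, one, e), tree(k, k)), one)), f(branch(plus(one, k), branch(one, one, e), tree(k, k)), one))), k) = plus(f(one, u), k). Substituting into the earlier bindings gives x2 := f(branch(plus(one, k), branch(one, one, e), tree(k, k)), one), s := tree(v, f(branch(plus(one, k), branch(one, one, e), tree(k, k)), one)).
Delete trivial equation one = one.
Decompose f/2: e = k,  k = k.
Clash: constants e and k differ; no unifier exists.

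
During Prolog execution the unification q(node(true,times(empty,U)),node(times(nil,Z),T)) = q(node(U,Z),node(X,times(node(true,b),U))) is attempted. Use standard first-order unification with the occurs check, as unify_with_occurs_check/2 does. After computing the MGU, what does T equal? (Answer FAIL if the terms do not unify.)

times(node(true,b),true)

Decompose q/2: node(true,times(empty,U)) = node(U,Z),  node(times(nil,Z),T) = node(X,times(node(true,b),U)).
Decompose node/2: true = U,  times(empty,U) = Z.
Bind U := true; substituting into the remaining equations gives: times(empty,true) = Z,  node(times(nil,Z),T) = node(X,times(node(true,b),true)).
Bind Z := times(empty,true); substituting into the remaining equation gives: node(times(nil,times(empty,true)),T) = node(X,times(node(true,b),true)).
Decompose node/2: times(nil,times(empty,true)) = X,  T = times(node(true,b),true).
Bind X := times(nil,times(empty,true)); no other remaining equation mentions X.
Bind T := times(node(true,b),true).
MGU = { U -> true, Z -> times(empty,true), X -> times(nil,times(empty,true)), T -> times(node(true,b),true) }, so T -> times(node(true,b),true).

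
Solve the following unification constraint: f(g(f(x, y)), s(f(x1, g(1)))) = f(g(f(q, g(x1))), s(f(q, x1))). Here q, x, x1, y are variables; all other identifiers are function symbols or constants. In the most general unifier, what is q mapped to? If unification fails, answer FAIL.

g(1)

Decompose f/2: g(f(x, y)) = g(f(q, g(x1))),  s(f(x1, g(1))) = s(f(q, x1)).
Decompose g/1: f(x, y) = f(q, g(x1)).
Decompose f/2: x = q,  y = g(x1).
Bind x := q; no other remaining equation mentions x.
Bind y := g(x1); no other remaining equation mentions y.
Decompose s/1: f(x1, g(1)) = f(q, x1).
Decompose f/2: x1 = q,  g(1) = x1.
Bind x1 := q; substituting into the remaining equation gives: g(1) = q. Substituting into the earlier binding gives y := g(q).
Bind q := g(1). Substituting into the earlier bindings gives x := g(1), y := g(g(1)), x1 := g(1).
MGU = { x ↦ g(1), y ↦ g(g(1)), x1 ↦ g(1), q ↦ g(1) }, so q ↦ g(1).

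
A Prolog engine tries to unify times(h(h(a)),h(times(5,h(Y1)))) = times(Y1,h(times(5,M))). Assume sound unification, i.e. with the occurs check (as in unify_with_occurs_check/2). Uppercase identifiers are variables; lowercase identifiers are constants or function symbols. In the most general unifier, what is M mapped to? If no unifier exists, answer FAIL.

Decompose times/2: h(h(a)) = Y1,  h(times(5,h(Y1))) = h(times(5,M)).
Bind Y1 := h(h(a)); substituting into the remaining equation gives: h(times(5,h(h(h(a))))) = h(times(5,M)).
Decompose h/1: times(5,h(h(h(a)))) = times(5,M).
Decompose times/2: 5 = 5,  h(h(h(a))) = M.
Delete trivial equation 5 = 5.
Bind M := h(h(h(a))).
MGU = { Y1 ↦ h(h(a)), M ↦ h(h(h(a))) }, so M ↦ h(h(h(a))).

h(h(h(a)))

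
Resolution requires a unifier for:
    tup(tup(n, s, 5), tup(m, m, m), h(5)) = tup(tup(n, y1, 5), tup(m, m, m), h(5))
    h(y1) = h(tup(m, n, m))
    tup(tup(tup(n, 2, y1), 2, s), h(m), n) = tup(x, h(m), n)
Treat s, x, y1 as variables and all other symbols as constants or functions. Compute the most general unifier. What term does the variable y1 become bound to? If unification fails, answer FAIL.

tup(m, n, m)

Decompose tup/3: tup(n, s, 5) = tup(n, y1, 5),  tup(m, m, m) = tup(m, m, m),  h(5) = h(5).
Decompose tup/3: n = n,  s = y1,  5 = 5.
Delete trivial equation n = n.
Bind s := y1; substituting into the one remaining equation that mentions s gives: tup(tup(tup(n, 2, y1), 2, y1), h(m), n) = tup(x, h(m), n).
Delete trivial equation 5 = 5.
Delete trivial equation tup(m, m, m) = tup(m, m, m).
Delete trivial equation h(5) = h(5).
Decompose h/1: y1 = tup(m, n, m).
Bind y1 := tup(m, n, m); substituting into the remaining equation gives: tup(tup(tup(n, 2, tup(m, n, m)), 2, tup(m, n, m)), h(m), n) = tup(x, h(m), n). Substituting into the earlier binding gives s := tup(m, n, m).
Decompose tup/3: tup(tup(n, 2, tup(m, n, m)), 2, tup(m, n, m)) = x,  h(m) = h(m),  n = n.
Bind x := tup(tup(n, 2, tup(m, n, m)), 2, tup(m, n, m)); no other remaining equation mentions x.
Delete trivial equation h(m) = h(m).
Delete trivial equation n = n.
MGU = { s := tup(m, n, m), y1 := tup(m, n, m), x := tup(tup(n, 2, tup(m, n, m)), 2, tup(m, n, m)) }, so y1 := tup(m, n, m).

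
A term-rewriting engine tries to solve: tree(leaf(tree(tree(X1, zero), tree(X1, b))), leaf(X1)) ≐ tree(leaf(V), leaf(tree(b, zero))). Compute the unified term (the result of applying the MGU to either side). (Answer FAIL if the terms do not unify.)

Decompose tree/2: leaf(tree(tree(X1, zero), tree(X1, b))) ≐ leaf(V),  leaf(X1) ≐ leaf(tree(b, zero)).
Decompose leaf/1: tree(tree(X1, zero), tree(X1, b)) ≐ V.
Bind V := tree(tree(X1, zero), tree(X1, b)); no other remaining equation mentions V.
Decompose leaf/1: X1 ≐ tree(b, zero).
Bind X1 := tree(b, zero). Substituting into the earlier binding gives V := tree(tree(tree(b, zero), zero), tree(tree(b, zero), b)).
Applying the MGU to either side gives tree(leaf(tree(tree(tree(b, zero), zero), tree(tree(b, zero), b))), leaf(tree(b, zero))).

tree(leaf(tree(tree(tree(b, zero), zero), tree(tree(b, zero), b))), leaf(tree(b, zero)))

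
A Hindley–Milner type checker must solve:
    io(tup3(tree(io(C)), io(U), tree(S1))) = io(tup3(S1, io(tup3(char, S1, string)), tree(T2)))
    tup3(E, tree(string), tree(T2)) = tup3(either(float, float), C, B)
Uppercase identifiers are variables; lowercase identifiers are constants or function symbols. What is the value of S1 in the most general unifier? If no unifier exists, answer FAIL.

Decompose io/1: tup3(tree(io(C)), io(U), tree(S1)) = tup3(S1, io(tup3(char, S1, string)), tree(T2)).
Decompose tup3/3: tree(io(C)) = S1,  io(U) = io(tup3(char, S1, string)),  tree(S1) = tree(T2).
Bind S1 := tree(io(C)); substituting into the 2 remaining equations that mention S1 gives: io(U) = io(tup3(char, tree(io(C)), string)),  tree(tree(io(C))) = tree(T2).
Decompose io/1: U = tup3(char, tree(io(C)), string).
Bind U := tup3(char, tree(io(C)), string); no other remaining equation mentions U.
Decompose tree/1: tree(io(C)) = T2.
Bind T2 := tree(io(C)); substituting into the remaining equation gives: tup3(E, tree(string), tree(tree(io(C)))) = tup3(either(float, float), C, B).
Decompose tup3/3: E = either(float, float),  tree(string) = C,  tree(tree(io(C))) = B.
Bind E := either(float, float); no other remaining equation mentions E.
Bind C := tree(string); substituting into the remaining equation gives: tree(tree(io(tree(string)))) = B. Substituting into the earlier bindings gives S1 := tree(io(tree(string))), U := tup3(char, tree(io(tree(string))), string), T2 := tree(io(tree(string))).
Bind B := tree(tree(io(tree(string)))).
MGU = { S1 := tree(io(tree(string))), U := tup3(char, tree(io(tree(string))), string), T2 := tree(io(tree(string))), E := either(float, float), C := tree(string), B := tree(tree(io(tree(string)))) }, so S1 := tree(io(tree(string))).

tree(io(tree(string)))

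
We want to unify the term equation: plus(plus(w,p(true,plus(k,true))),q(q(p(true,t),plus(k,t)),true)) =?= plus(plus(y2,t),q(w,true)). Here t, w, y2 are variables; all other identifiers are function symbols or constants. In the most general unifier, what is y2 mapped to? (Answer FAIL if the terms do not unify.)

Decompose plus/2: plus(w,p(true,plus(k,true))) =?= plus(y2,t),  q(q(p(true,t),plus(k,t)),true) =?= q(w,true).
Decompose plus/2: w =?= y2,  p(true,plus(k,true)) =?= t.
Bind w := y2; substituting into the one remaining equation that mentions w gives: q(q(p(true,t),plus(k,t)),true) =?= q(y2,true).
Bind t := p(true,plus(k,true)); substituting into the remaining equation gives: q(q(p(true,p(true,plus(k,true))),plus(k,p(true,plus(k,true)))),true) =?= q(y2,true).
Decompose q/2: q(p(true,p(true,plus(k,true))),plus(k,p(true,plus(k,true)))) =?= y2,  true =?= true.
Bind y2 := q(p(true,p(true,plus(k,true))),plus(k,p(true,plus(k,true)))); no other remaining equation mentions y2. Substituting into the earlier binding gives w := q(p(true,p(true,plus(k,true))),plus(k,p(true,plus(k,true)))).
Delete trivial equation true =?= true.
MGU = { w -> q(p(true,p(true,plus(k,true))),plus(k,p(true,plus(k,true)))), t -> p(true,plus(k,true)), y2 -> q(p(true,p(true,plus(k,true))),plus(k,p(true,plus(k,true)))) }, so y2 -> q(p(true,p(true,plus(k,true))),plus(k,p(true,plus(k,true)))).

q(p(true,p(true,plus(k,true))),plus(k,p(true,plus(k,true))))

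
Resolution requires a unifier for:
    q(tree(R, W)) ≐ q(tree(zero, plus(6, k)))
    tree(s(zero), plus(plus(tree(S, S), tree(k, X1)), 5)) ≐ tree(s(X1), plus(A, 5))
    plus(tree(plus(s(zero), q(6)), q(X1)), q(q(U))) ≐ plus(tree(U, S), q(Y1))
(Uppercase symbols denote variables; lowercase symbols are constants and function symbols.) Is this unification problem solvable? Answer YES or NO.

YES

Decompose q/1: tree(R, W) ≐ tree(zero, plus(6, k)).
Decompose tree/2: R ≐ zero,  W ≐ plus(6, k).
Bind R := zero; no other remaining equation mentions R.
Bind W := plus(6, k); no other remaining equation mentions W.
Decompose tree/2: s(zero) ≐ s(X1),  plus(plus(tree(S, S), tree(k, X1)), 5) ≐ plus(A, 5).
Decompose s/1: zero ≐ X1.
Bind X1 := zero; substituting into the remaining equations gives: plus(plus(tree(S, S), tree(k, zero)), 5) ≐ plus(A, 5),  plus(tree(plus(s(zero), q(6)), q(zero)), q(q(U))) ≐ plus(tree(U, S), q(Y1)).
Decompose plus/2: plus(tree(S, S), tree(k, zero)) ≐ A,  5 ≐ 5.
Bind A := plus(tree(S, S), tree(k, zero)); no other remaining equation mentions A.
Delete trivial equation 5 ≐ 5.
Decompose plus/2: tree(plus(s(zero), q(6)), q(zero)) ≐ tree(U, S),  q(q(U)) ≐ q(Y1).
Decompose tree/2: plus(s(zero), q(6)) ≐ U,  q(zero) ≐ S.
Bind U := plus(s(zero), q(6)); substituting into the one remaining equation that mentions U gives: q(q(plus(s(zero), q(6)))) ≐ q(Y1).
Bind S := q(zero); no other remaining equation mentions S. Substituting into the earlier binding gives A := plus(tree(q(zero), q(zero)), tree(k, zero)).
Decompose q/1: q(plus(s(zero), q(6))) ≐ Y1.
Bind Y1 := q(plus(s(zero), q(6))).
No equations remain and no clash or occurs-check failure arose, so a unifier exists.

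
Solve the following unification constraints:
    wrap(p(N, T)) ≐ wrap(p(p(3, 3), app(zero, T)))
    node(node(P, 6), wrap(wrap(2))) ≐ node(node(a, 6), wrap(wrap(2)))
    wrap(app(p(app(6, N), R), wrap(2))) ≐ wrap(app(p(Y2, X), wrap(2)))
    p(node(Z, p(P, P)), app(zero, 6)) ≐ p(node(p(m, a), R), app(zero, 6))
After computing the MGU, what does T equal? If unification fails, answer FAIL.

Decompose wrap/1: p(N, T) ≐ p(p(3, 3), app(zero, T)).
Decompose p/2: N ≐ p(3, 3),  T ≐ app(zero, T).
Bind N := p(3, 3); substituting into the one remaining equation that mentions N gives: wrap(app(p(app(6, p(3, 3)), R), wrap(2))) ≐ wrap(app(p(Y2, X), wrap(2))).
Occurs check fails: T occurs in app(zero, T); the equation T ≐ app(zero, T) has no finite solution.

FAIL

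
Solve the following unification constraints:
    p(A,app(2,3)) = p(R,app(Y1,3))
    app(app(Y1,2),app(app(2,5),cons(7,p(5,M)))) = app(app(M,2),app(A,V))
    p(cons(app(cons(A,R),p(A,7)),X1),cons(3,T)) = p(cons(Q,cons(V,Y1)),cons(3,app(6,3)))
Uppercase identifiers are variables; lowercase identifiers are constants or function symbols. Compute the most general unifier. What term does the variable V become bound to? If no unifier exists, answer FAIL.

cons(7,p(5,2))

Decompose p/2: A = R,  app(2,3) = app(Y1,3).
Bind A := R; substituting into the 2 remaining equations that mention A gives: app(app(Y1,2),app(app(2,5),cons(7,p(5,M)))) = app(app(M,2),app(R,V)),  p(cons(app(cons(R,R),p(R,7)),X1),cons(3,T)) = p(cons(Q,cons(V,Y1)),cons(3,app(6,3))).
Decompose app/2: 2 = Y1,  3 = 3.
Bind Y1 := 2; substituting into the 2 remaining equations that mention Y1 gives: app(app(2,2),app(app(2,5),cons(7,p(5,M)))) = app(app(M,2),app(R,V)),  p(cons(app(cons(R,R),p(R,7)),X1),cons(3,T)) = p(cons(Q,cons(V,2)),cons(3,app(6,3))).
Delete trivial equation 3 = 3.
Decompose app/2: app(2,2) = app(M,2),  app(app(2,5),cons(7,p(5,M))) = app(R,V).
Decompose app/2: 2 = M,  2 = 2.
Bind M := 2; substituting into the one remaining equation that mentions M gives: app(app(2,5),cons(7,p(5,2))) = app(R,V).
Delete trivial equation 2 = 2.
Decompose app/2: app(2,5) = R,  cons(7,p(5,2)) = V.
Bind R := app(2,5); substituting into the one remaining equation that mentions R gives: p(cons(app(cons(app(2,5),app(2,5)),p(app(2,5),7)),X1),cons(3,T)) = p(cons(Q,cons(V,2)),cons(3,app(6,3))). Substituting into the earlier binding gives A := app(2,5).
Bind V := cons(7,p(5,2)); substituting into the remaining equation gives: p(cons(app(cons(app(2,5),app(2,5)),p(app(2,5),7)),X1),cons(3,T)) = p(cons(Q,cons(cons(7,p(5,2)),2)),cons(3,app(6,3))).
Decompose p/2: cons(app(cons(app(2,5),app(2,5)),p(app(2,5),7)),X1) = cons(Q,cons(cons(7,p(5,2)),2)),  cons(3,T) = cons(3,app(6,3)).
Decompose cons/2: app(cons(app(2,5),app(2,5)),p(app(2,5),7)) = Q,  X1 = cons(cons(7,p(5,2)),2).
Bind Q := app(cons(app(2,5),app(2,5)),p(app(2,5),7)); no other remaining equation mentions Q.
Bind X1 := cons(cons(7,p(5,2)),2); no other remaining equation mentions X1.
Decompose cons/2: 3 = 3,  T = app(6,3).
Delete trivial equation 3 = 3.
Bind T := app(6,3).
MGU = { A ↦ app(2,5), Y1 ↦ 2, M ↦ 2, R ↦ app(2,5), V ↦ cons(7,p(5,2)), Q ↦ app(cons(app(2,5),app(2,5)),p(app(2,5),7)), X1 ↦ cons(cons(7,p(5,2)),2), T ↦ app(6,3) }, so V ↦ cons(7,p(5,2)).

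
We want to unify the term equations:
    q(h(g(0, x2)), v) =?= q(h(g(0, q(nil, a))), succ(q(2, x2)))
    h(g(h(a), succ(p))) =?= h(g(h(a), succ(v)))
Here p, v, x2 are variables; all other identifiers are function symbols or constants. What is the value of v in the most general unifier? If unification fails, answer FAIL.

succ(q(2, q(nil, a)))

Decompose q/2: h(g(0, x2)) =?= h(g(0, q(nil, a))),  v =?= succ(q(2, x2)).
Decompose h/1: g(0, x2) =?= g(0, q(nil, a)).
Decompose g/2: 0 =?= 0,  x2 =?= q(nil, a).
Delete trivial equation 0 =?= 0.
Bind x2 := q(nil, a); substituting into the one remaining equation that mentions x2 gives: v =?= succ(q(2, q(nil, a))).
Bind v := succ(q(2, q(nil, a))); substituting into the remaining equation gives: h(g(h(a), succ(p))) =?= h(g(h(a), succ(succ(q(2, q(nil, a)))))).
Decompose h/1: g(h(a), succ(p)) =?= g(h(a), succ(succ(q(2, q(nil, a))))).
Decompose g/2: h(a) =?= h(a),  succ(p) =?= succ(succ(q(2, q(nil, a)))).
Delete trivial equation h(a) =?= h(a).
Decompose succ/1: p =?= succ(q(2, q(nil, a))).
Bind p := succ(q(2, q(nil, a))).
MGU = { x2 -> q(nil, a), v -> succ(q(2, q(nil, a))), p -> succ(q(2, q(nil, a))) }, so v -> succ(q(2, q(nil, a))).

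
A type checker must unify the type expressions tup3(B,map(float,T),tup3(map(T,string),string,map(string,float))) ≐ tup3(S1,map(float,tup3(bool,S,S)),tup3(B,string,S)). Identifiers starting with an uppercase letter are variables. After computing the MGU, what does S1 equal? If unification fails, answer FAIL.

Decompose tup3/3: B ≐ S1,  map(float,T) ≐ map(float,tup3(bool,S,S)),  tup3(map(T,string),string,map(string,float)) ≐ tup3(B,string,S).
Bind B := S1; substituting into the one remaining equation that mentions B gives: tup3(map(T,string),string,map(string,float)) ≐ tup3(S1,string,S).
Decompose map/2: float ≐ float,  T ≐ tup3(bool,S,S).
Delete trivial equation float ≐ float.
Bind T := tup3(bool,S,S); substituting into the remaining equation gives: tup3(map(tup3(bool,S,S),string),string,map(string,float)) ≐ tup3(S1,string,S).
Decompose tup3/3: map(tup3(bool,S,S),string) ≐ S1,  string ≐ string,  map(string,float) ≐ S.
Bind S1 := map(tup3(bool,S,S),string); no other remaining equation mentions S1. Substituting into the earlier binding gives B := map(tup3(bool,S,S),string).
Delete trivial equation string ≐ string.
Bind S := map(string,float). Substituting into the earlier bindings gives B := map(tup3(bool,map(string,float),map(string,float)),string), T := tup3(bool,map(string,float),map(string,float)), S1 := map(tup3(bool,map(string,float),map(string,float)),string).
MGU = { B ↦ map(tup3(bool,map(string,float),map(string,float)),string), T ↦ tup3(bool,map(string,float),map(string,float)), S1 ↦ map(tup3(bool,map(string,float),map(string,float)),string), S ↦ map(string,float) }, so S1 ↦ map(tup3(bool,map(string,float),map(string,float)),string).

map(tup3(bool,map(string,float),map(string,float)),string)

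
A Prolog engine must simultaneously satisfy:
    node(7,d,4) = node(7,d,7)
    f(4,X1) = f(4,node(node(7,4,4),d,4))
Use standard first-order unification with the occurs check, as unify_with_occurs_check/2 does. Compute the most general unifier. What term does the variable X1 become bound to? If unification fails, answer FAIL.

Decompose node/3: 7 = 7,  d = d,  4 = 7.
Delete trivial equation 7 = 7.
Delete trivial equation d = d.
Clash: constants 4 and 7 differ; no unifier exists.

FAIL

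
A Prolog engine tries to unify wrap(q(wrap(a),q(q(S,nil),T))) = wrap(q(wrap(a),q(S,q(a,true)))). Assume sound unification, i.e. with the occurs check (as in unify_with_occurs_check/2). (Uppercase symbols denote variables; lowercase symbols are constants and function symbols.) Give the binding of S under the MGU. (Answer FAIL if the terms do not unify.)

Decompose wrap/1: q(wrap(a),q(q(S,nil),T)) = q(wrap(a),q(S,q(a,true))).
Decompose q/2: wrap(a) = wrap(a),  q(q(S,nil),T) = q(S,q(a,true)).
Delete trivial equation wrap(a) = wrap(a).
Decompose q/2: q(S,nil) = S,  T = q(a,true).
Occurs check fails: S occurs in q(S,nil); the equation S = q(S,nil) has no finite solution.

FAIL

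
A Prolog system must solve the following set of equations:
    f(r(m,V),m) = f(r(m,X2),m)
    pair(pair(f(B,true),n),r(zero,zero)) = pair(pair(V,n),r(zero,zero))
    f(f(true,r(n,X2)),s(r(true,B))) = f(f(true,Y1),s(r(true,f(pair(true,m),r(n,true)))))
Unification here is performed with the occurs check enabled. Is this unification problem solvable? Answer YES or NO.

YES

Decompose f/2: r(m,V) = r(m,X2),  m = m.
Decompose r/2: m = m,  V = X2.
Delete trivial equation m = m.
Bind V := X2; substituting into the one remaining equation that mentions V gives: pair(pair(f(B,true),n),r(zero,zero)) = pair(pair(X2,n),r(zero,zero)).
Delete trivial equation m = m.
Decompose pair/2: pair(f(B,true),n) = pair(X2,n),  r(zero,zero) = r(zero,zero).
Decompose pair/2: f(B,true) = X2,  n = n.
Bind X2 := f(B,true); substituting into the one remaining equation that mentions X2 gives: f(f(true,r(n,f(B,true))),s(r(true,B))) = f(f(true,Y1),s(r(true,f(pair(true,m),r(n,true))))). Substituting into the earlier binding gives V := f(B,true).
Delete trivial equation n = n.
Delete trivial equation r(zero,zero) = r(zero,zero).
Decompose f/2: f(true,r(n,f(B,true))) = f(true,Y1),  s(r(true,B)) = s(r(true,f(pair(true,m),r(n,true)))).
Decompose f/2: true = true,  r(n,f(B,true)) = Y1.
Delete trivial equation true = true.
Bind Y1 := r(n,f(B,true)); no other remaining equation mentions Y1.
Decompose s/1: r(true,B) = r(true,f(pair(true,m),r(n,true))).
Decompose r/2: true = true,  B = f(pair(true,m),r(n,true)).
Delete trivial equation true = true.
Bind B := f(pair(true,m),r(n,true)). Substituting into the earlier bindings gives V := f(f(pair(true,m),r(n,true)),true), X2 := f(f(pair(true,m),r(n,true)),true), Y1 := r(n,f(f(pair(true,m),r(n,true)),true)).
No equations remain and no clash or occurs-check failure arose, so a unifier exists.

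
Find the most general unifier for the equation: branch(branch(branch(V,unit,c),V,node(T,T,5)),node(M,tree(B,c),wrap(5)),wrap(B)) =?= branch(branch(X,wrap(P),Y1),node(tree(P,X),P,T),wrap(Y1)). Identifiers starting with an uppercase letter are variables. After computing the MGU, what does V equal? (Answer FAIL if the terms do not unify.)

Decompose branch/3: branch(branch(V,unit,c),V,node(T,T,5)) =?= branch(X,wrap(P),Y1),  node(M,tree(B,c),wrap(5)) =?= node(tree(P,X),P,T),  wrap(B) =?= wrap(Y1).
Decompose branch/3: branch(V,unit,c) =?= X,  V =?= wrap(P),  node(T,T,5) =?= Y1.
Bind X := branch(V,unit,c); substituting into the one remaining equation that mentions X gives: node(M,tree(B,c),wrap(5)) =?= node(tree(P,branch(V,unit,c)),P,T).
Bind V := wrap(P); substituting into the one remaining equation that mentions V gives: node(M,tree(B,c),wrap(5)) =?= node(tree(P,branch(wrap(P),unit,c)),P,T). Substituting into the earlier binding gives X := branch(wrap(P),unit,c).
Bind Y1 := node(T,T,5); substituting into the one remaining equation that mentions Y1 gives: wrap(B) =?= wrap(node(T,T,5)).
Decompose node/3: M =?= tree(P,branch(wrap(P),unit,c)),  tree(B,c) =?= P,  wrap(5) =?= T.
Bind M := tree(P,branch(wrap(P),unit,c)); no other remaining equation mentions M.
Bind P := tree(B,c); no other remaining equation mentions P. Substituting into the earlier bindings gives X := branch(wrap(tree(B,c)),unit,c), V := wrap(tree(B,c)), M := tree(tree(B,c),branch(wrap(tree(B,c)),unit,c)).
Bind T := wrap(5); substituting into the remaining equation gives: wrap(B) =?= wrap(node(wrap(5),wrap(5),5)). Substituting into the earlier binding gives Y1 := node(wrap(5),wrap(5),5).
Decompose wrap/1: B =?= node(wrap(5),wrap(5),5).
Bind B := node(wrap(5),wrap(5),5). Substituting into the earlier bindings gives X := branch(wrap(tree(node(wrap(5),wrap(5),5),c)),unit,c), V := wrap(tree(node(wrap(5),wrap(5),5),c)), M := tree(tree(node(wrap(5),wrap(5),5),c),branch(wrap(tree(node(wrap(5),wrap(5),5),c)),unit,c)), P := tree(node(wrap(5),wrap(5),5),c).
MGU = { X ↦ branch(wrap(tree(node(wrap(5),wrap(5),5),c)),unit,c), V ↦ wrap(tree(node(wrap(5),wrap(5),5),c)), Y1 ↦ node(wrap(5),wrap(5),5), M ↦ tree(tree(node(wrap(5),wrap(5),5),c),branch(wrap(tree(node(wrap(5),wrap(5),5),c)),unit,c)), P ↦ tree(node(wrap(5),wrap(5),5),c), T ↦ wrap(5), B ↦ node(wrap(5),wrap(5),5) }, so V ↦ wrap(tree(node(wrap(5),wrap(5),5),c)).

wrap(tree(node(wrap(5),wrap(5),5),c))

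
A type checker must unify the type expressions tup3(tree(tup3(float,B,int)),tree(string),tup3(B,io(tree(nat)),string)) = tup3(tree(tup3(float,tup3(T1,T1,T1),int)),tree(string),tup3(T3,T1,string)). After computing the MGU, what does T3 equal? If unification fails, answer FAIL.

tup3(io(tree(nat)),io(tree(nat)),io(tree(nat)))

Decompose tup3/3: tree(tup3(float,B,int)) = tree(tup3(float,tup3(T1,T1,T1),int)),  tree(string) = tree(string),  tup3(B,io(tree(nat)),string) = tup3(T3,T1,string).
Decompose tree/1: tup3(float,B,int) = tup3(float,tup3(T1,T1,T1),int).
Decompose tup3/3: float = float,  B = tup3(T1,T1,T1),  int = int.
Delete trivial equation float = float.
Bind B := tup3(T1,T1,T1); substituting into the one remaining equation that mentions B gives: tup3(tup3(T1,T1,T1),io(tree(nat)),string) = tup3(T3,T1,string).
Delete trivial equation int = int.
Delete trivial equation tree(string) = tree(string).
Decompose tup3/3: tup3(T1,T1,T1) = T3,  io(tree(nat)) = T1,  string = string.
Bind T3 := tup3(T1,T1,T1); no other remaining equation mentions T3.
Bind T1 := io(tree(nat)); no other remaining equation mentions T1. Substituting into the earlier bindings gives B := tup3(io(tree(nat)),io(tree(nat)),io(tree(nat))), T3 := tup3(io(tree(nat)),io(tree(nat)),io(tree(nat))).
Delete trivial equation string = string.
MGU = { B := tup3(io(tree(nat)),io(tree(nat)),io(tree(nat))), T3 := tup3(io(tree(nat)),io(tree(nat)),io(tree(nat))), T1 := io(tree(nat)) }, so T3 := tup3(io(tree(nat)),io(tree(nat)),io(tree(nat))).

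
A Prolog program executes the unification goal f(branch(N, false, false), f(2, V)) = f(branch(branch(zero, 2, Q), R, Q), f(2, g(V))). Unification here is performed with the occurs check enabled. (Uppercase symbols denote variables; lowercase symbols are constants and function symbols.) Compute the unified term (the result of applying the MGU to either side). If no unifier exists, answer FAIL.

FAIL

Decompose f/2: branch(N, false, false) = branch(branch(zero, 2, Q), R, Q),  f(2, V) = f(2, g(V)).
Decompose branch/3: N = branch(zero, 2, Q),  false = R,  false = Q.
Bind N := branch(zero, 2, Q); no other remaining equation mentions N.
Bind R := false; no other remaining equation mentions R.
Bind Q := false; no other remaining equation mentions Q. Substituting into the earlier binding gives N := branch(zero, 2, false).
Decompose f/2: 2 = 2,  V = g(V).
Delete trivial equation 2 = 2.
Occurs check fails: V occurs in g(V); the equation V = g(V) has no finite solution.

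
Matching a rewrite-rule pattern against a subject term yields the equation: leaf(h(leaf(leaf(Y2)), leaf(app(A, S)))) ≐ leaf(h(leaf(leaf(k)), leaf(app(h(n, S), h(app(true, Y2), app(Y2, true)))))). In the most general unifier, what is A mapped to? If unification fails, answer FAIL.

h(n, h(app(true, k), app(k, true)))

Decompose leaf/1: h(leaf(leaf(Y2)), leaf(app(A, S))) ≐ h(leaf(leaf(k)), leaf(app(h(n, S), h(app(true, Y2), app(Y2, true))))).
Decompose h/2: leaf(leaf(Y2)) ≐ leaf(leaf(k)),  leaf(app(A, S)) ≐ leaf(app(h(n, S), h(app(true, Y2), app(Y2, true)))).
Decompose leaf/1: leaf(Y2) ≐ leaf(k).
Decompose leaf/1: Y2 ≐ k.
Bind Y2 := k; substituting into the remaining equation gives: leaf(app(A, S)) ≐ leaf(app(h(n, S), h(app(true, k), app(k, true)))).
Decompose leaf/1: app(A, S) ≐ app(h(n, S), h(app(true, k), app(k, true))).
Decompose app/2: A ≐ h(n, S),  S ≐ h(app(true, k), app(k, true)).
Bind A := h(n, S); no other remaining equation mentions A.
Bind S := h(app(true, k), app(k, true)). Substituting into the earlier binding gives A := h(n, h(app(true, k), app(k, true))).
MGU = { Y2 := k, A := h(n, h(app(true, k), app(k, true))), S := h(app(true, k), app(k, true)) }, so A := h(n, h(app(true, k), app(k, true))).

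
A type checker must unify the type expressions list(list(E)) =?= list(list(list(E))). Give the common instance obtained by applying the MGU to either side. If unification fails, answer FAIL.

FAIL

Decompose list/1: list(E) =?= list(list(E)).
Decompose list/1: E =?= list(E).
Occurs check fails: E occurs in list(E); the equation E =?= list(E) has no finite solution.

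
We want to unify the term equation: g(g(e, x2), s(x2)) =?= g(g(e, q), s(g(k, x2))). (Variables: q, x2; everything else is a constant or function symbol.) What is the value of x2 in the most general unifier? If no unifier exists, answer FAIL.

FAIL

Decompose g/2: g(e, x2) =?= g(e, q),  s(x2) =?= s(g(k, x2)).
Decompose g/2: e =?= e,  x2 =?= q.
Delete trivial equation e =?= e.
Bind x2 := q; substituting into the remaining equation gives: s(q) =?= s(g(k, q)).
Decompose s/1: q =?= g(k, q).
Occurs check fails: q occurs in g(k, q); the equation q =?= g(k, q) has no finite solution.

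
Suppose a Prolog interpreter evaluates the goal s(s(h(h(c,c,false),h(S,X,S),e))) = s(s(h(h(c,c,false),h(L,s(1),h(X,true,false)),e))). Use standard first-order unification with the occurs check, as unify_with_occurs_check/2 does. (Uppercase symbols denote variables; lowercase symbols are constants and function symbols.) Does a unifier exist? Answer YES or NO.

YES

Decompose s/1: s(h(h(c,c,false),h(S,X,S),e)) = s(h(h(c,c,false),h(L,s(1),h(X,true,false)),e)).
Decompose s/1: h(h(c,c,false),h(S,X,S),e) = h(h(c,c,false),h(L,s(1),h(X,true,false)),e).
Decompose h/3: h(c,c,false) = h(c,c,false),  h(S,X,S) = h(L,s(1),h(X,true,false)),  e = e.
Delete trivial equation h(c,c,false) = h(c,c,false).
Decompose h/3: S = L,  X = s(1),  S = h(X,true,false).
Bind S := L; substituting into the one remaining equation that mentions S gives: L = h(X,true,false).
Bind X := s(1); substituting into the one remaining equation that mentions X gives: L = h(s(1),true,false).
Bind L := h(s(1),true,false); no other remaining equation mentions L. Substituting into the earlier binding gives S := h(s(1),true,false).
Delete trivial equation e = e.
No equations remain and no clash or occurs-check failure arose, so a unifier exists.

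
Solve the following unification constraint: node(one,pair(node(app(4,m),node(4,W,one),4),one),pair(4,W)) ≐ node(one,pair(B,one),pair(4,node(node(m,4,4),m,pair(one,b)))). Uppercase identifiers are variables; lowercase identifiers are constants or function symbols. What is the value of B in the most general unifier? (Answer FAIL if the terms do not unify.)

Decompose node/3: one ≐ one,  pair(node(app(4,m),node(4,W,one),4),one) ≐ pair(B,one),  pair(4,W) ≐ pair(4,node(node(m,4,4),m,pair(one,b))).
Delete trivial equation one ≐ one.
Decompose pair/2: node(app(4,m),node(4,W,one),4) ≐ B,  one ≐ one.
Bind B := node(app(4,m),node(4,W,one),4); no other remaining equation mentions B.
Delete trivial equation one ≐ one.
Decompose pair/2: 4 ≐ 4,  W ≐ node(node(m,4,4),m,pair(one,b)).
Delete trivial equation 4 ≐ 4.
Bind W := node(node(m,4,4),m,pair(one,b)). Substituting into the earlier binding gives B := node(app(4,m),node(4,node(node(m,4,4),m,pair(one,b)),one),4).
MGU = { B ↦ node(app(4,m),node(4,node(node(m,4,4),m,pair(one,b)),one),4), W ↦ node(node(m,4,4),m,pair(one,b)) }, so B ↦ node(app(4,m),node(4,node(node(m,4,4),m,pair(one,b)),one),4).

node(app(4,m),node(4,node(node(m,4,4),m,pair(one,b)),one),4)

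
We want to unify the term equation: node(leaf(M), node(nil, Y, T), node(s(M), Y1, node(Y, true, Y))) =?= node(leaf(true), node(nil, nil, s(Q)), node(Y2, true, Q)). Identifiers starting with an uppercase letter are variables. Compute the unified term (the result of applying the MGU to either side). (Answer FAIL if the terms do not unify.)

node(leaf(true), node(nil, nil, s(node(nil, true, nil))), node(s(true), true, node(nil, true, nil)))

Decompose node/3: leaf(M) =?= leaf(true),  node(nil, Y, T) =?= node(nil, nil, s(Q)),  node(s(M), Y1, node(Y, true, Y)) =?= node(Y2, true, Q).
Decompose leaf/1: M =?= true.
Bind M := true; substituting into the one remaining equation that mentions M gives: node(s(true), Y1, node(Y, true, Y)) =?= node(Y2, true, Q).
Decompose node/3: nil =?= nil,  Y =?= nil,  T =?= s(Q).
Delete trivial equation nil =?= nil.
Bind Y := nil; substituting into the one remaining equation that mentions Y gives: node(s(true), Y1, node(nil, true, nil)) =?= node(Y2, true, Q).
Bind T := s(Q); no other remaining equation mentions T.
Decompose node/3: s(true) =?= Y2,  Y1 =?= true,  node(nil, true, nil) =?= Q.
Bind Y2 := s(true); no other remaining equation mentions Y2.
Bind Y1 := true; no other remaining equation mentions Y1.
Bind Q := node(nil, true, nil). Substituting into the earlier binding gives T := s(node(nil, true, nil)).
Applying the MGU to either side gives node(leaf(true), node(nil, nil, s(node(nil, true, nil))), node(s(true), true, node(nil, true, nil))).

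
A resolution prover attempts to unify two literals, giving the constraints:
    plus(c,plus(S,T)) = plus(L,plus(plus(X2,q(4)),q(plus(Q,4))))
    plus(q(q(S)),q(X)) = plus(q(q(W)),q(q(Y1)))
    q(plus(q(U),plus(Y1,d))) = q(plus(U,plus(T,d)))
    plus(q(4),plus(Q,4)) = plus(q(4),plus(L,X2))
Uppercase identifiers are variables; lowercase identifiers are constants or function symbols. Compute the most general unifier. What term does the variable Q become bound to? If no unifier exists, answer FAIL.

FAIL

Decompose plus/2: c = L,  plus(S,T) = plus(plus(X2,q(4)),q(plus(Q,4))).
Bind L := c; substituting into the one remaining equation that mentions L gives: plus(q(4),plus(Q,4)) = plus(q(4),plus(c,X2)).
Decompose plus/2: S = plus(X2,q(4)),  T = q(plus(Q,4)).
Bind S := plus(X2,q(4)); substituting into the one remaining equation that mentions S gives: plus(q(q(plus(X2,q(4)))),q(X)) = plus(q(q(W)),q(q(Y1))).
Bind T := q(plus(Q,4)); substituting into the one remaining equation that mentions T gives: q(plus(q(U),plus(Y1,d))) = q(plus(U,plus(q(plus(Q,4)),d))).
Decompose plus/2: q(q(plus(X2,q(4)))) = q(q(W)),  q(X) = q(q(Y1)).
Decompose q/1: q(plus(X2,q(4))) = q(W).
Decompose q/1: plus(X2,q(4)) = W.
Bind W := plus(X2,q(4)); no other remaining equation mentions W.
Decompose q/1: X = q(Y1).
Bind X := q(Y1); no other remaining equation mentions X.
Decompose q/1: plus(q(U),plus(Y1,d)) = plus(U,plus(q(plus(Q,4)),d)).
Decompose plus/2: q(U) = U,  plus(Y1,d) = plus(q(plus(Q,4)),d).
Occurs check fails: U occurs in q(U); the equation U = q(U) has no finite solution.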